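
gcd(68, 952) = 68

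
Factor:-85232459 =  -  13^1*1483^1*4421^1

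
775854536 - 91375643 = 684478893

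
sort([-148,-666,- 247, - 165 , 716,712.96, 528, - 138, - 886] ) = [ - 886,-666,-247,-165,- 148,-138, 528,  712.96,716]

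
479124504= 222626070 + 256498434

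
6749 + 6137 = 12886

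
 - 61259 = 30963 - 92222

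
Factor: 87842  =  2^1*167^1*263^1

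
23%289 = 23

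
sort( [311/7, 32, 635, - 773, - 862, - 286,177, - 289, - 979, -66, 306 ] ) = [ - 979, - 862,-773, - 289, - 286, - 66, 32,311/7,177, 306,635]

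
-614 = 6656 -7270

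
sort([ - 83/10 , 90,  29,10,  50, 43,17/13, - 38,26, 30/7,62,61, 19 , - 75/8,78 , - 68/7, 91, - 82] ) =[ - 82, - 38, - 68/7,-75/8,  -  83/10, 17/13, 30/7, 10, 19, 26, 29 , 43, 50 , 61, 62, 78 , 90, 91]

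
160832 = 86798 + 74034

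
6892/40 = 172  +  3/10 = 172.30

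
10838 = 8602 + 2236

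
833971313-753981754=79989559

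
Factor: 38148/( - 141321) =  - 2^2 * 11^1* 163^ ( - 1) = - 44/163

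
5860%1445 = 80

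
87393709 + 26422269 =113815978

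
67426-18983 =48443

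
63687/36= 1769 + 1/12 = 1769.08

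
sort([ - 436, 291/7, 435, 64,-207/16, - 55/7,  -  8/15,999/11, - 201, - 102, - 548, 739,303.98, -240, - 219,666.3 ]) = [-548,-436 ,-240,-219,-201, - 102, - 207/16,  -  55/7 , - 8/15, 291/7, 64,  999/11, 303.98,  435,  666.3, 739 ] 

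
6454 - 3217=3237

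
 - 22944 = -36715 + 13771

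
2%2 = 0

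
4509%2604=1905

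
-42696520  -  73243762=-115940282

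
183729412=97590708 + 86138704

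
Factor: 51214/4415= 2^1*5^ ( - 1 )*29^1 = 58/5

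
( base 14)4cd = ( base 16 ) 3C5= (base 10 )965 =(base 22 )1LJ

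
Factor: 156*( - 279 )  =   - 2^2*3^3*13^1*31^1=-43524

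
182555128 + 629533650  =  812088778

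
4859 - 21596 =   -  16737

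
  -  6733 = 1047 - 7780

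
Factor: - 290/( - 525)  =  58/105 = 2^1*3^ (  -  1)*5^(-1)*7^( - 1)*29^1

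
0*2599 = 0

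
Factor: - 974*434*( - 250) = 105679000 = 2^3*5^3 *7^1*31^1 * 487^1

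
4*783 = 3132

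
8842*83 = 733886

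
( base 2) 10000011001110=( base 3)102112001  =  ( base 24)EDM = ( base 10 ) 8398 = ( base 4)2003032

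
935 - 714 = 221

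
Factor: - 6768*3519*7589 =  - 2^4*3^4*17^1*23^1*47^1*7589^1  =  - 180744116688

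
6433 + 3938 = 10371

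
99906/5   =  19981  +  1/5 = 19981.20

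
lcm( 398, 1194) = 1194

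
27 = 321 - 294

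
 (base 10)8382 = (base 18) 17fc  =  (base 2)10000010111110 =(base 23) FJA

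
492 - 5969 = - 5477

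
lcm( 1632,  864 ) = 14688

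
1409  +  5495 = 6904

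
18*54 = 972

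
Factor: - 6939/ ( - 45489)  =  3^2*59^ ( - 1) = 9/59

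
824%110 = 54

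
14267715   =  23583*605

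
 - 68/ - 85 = 4/5= 0.80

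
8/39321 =8/39321 = 0.00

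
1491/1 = 1491 = 1491.00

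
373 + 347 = 720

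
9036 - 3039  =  5997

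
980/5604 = 245/1401 = 0.17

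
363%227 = 136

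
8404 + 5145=13549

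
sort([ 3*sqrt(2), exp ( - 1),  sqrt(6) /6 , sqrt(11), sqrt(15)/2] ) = [exp( - 1), sqrt(6 )/6,sqrt(  15 ) /2,sqrt( 11 ), 3*sqrt ( 2)]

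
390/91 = 30/7 = 4.29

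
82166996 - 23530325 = 58636671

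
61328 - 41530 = 19798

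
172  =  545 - 373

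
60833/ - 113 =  - 539 + 74/113 = -538.35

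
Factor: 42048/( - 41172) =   -  48/47 = -  2^4*3^1*47^( - 1 )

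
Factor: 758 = 2^1*379^1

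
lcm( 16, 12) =48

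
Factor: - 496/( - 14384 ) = 29^( - 1 ) = 1/29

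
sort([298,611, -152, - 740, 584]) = [-740, - 152, 298,584, 611 ] 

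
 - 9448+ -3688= - 13136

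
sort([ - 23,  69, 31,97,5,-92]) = [ - 92,- 23,5, 31, 69,97]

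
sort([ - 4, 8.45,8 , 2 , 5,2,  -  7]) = [-7, - 4 , 2, 2,5 , 8, 8.45]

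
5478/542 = 10  +  29/271 = 10.11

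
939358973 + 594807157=1534166130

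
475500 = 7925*60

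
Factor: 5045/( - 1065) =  - 1009/213  =  - 3^ (  -  1)*71^( - 1)*1009^1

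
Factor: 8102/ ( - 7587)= - 2^1*3^(-3 ) * 281^(  -  1)*4051^1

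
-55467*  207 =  - 11481669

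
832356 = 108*7707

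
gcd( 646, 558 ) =2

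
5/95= 1/19 = 0.05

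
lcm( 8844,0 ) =0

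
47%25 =22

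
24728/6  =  4121 + 1/3 = 4121.33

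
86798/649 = 133  +  481/649 =133.74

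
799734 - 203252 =596482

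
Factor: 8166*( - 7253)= - 2^1 * 3^1*1361^1*7253^1  =  - 59227998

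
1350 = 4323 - 2973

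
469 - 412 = 57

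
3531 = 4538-1007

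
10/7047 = 10/7047 = 0.00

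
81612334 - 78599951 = 3012383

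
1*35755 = 35755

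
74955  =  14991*5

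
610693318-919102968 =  - 308409650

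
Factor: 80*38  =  3040 = 2^5  *5^1*19^1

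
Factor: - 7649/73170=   -2^(- 1)*3^( - 3)*5^( - 1)*271^( - 1)*7649^1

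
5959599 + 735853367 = 741812966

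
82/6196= 41/3098=0.01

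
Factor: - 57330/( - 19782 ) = 5^1*7^1*13^1 * 157^( - 1 )= 455/157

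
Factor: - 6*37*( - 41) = 2^1*3^1 * 37^1*41^1=9102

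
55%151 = 55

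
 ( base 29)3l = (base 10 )108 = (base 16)6c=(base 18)60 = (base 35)33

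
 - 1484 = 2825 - 4309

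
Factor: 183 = 3^1 *61^1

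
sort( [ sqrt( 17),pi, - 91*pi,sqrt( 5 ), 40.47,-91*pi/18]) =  [ -91*  pi, - 91*pi/18,sqrt( 5),  pi,sqrt( 17),40.47 ] 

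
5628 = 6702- 1074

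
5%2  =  1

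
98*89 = 8722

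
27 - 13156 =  - 13129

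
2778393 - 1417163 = 1361230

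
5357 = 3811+1546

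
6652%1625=152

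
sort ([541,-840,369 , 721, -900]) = [-900,-840, 369 , 541,721]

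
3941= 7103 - 3162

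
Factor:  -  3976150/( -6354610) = 397615/635461 = 5^1*281^1*283^1*635461^( - 1)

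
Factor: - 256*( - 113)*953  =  2^8*113^1*953^1 =27568384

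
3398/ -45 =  - 76 +22/45 = -75.51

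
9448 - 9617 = -169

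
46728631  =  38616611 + 8112020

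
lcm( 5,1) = 5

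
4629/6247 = 4629/6247 = 0.74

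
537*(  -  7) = -3759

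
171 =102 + 69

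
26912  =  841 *32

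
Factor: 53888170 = 2^1*5^1 * 7^1*389^1*1979^1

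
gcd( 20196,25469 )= 1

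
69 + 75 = 144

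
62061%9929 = 2487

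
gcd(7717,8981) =1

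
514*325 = 167050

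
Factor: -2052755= -5^1*410551^1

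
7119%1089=585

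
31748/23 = 31748/23 = 1380.35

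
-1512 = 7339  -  8851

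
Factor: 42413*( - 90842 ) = - 3852881746 = - 2^1*7^1*53^1*73^1*83^1 * 857^1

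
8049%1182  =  957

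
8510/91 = 8510/91 = 93.52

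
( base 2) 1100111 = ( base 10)103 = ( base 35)2X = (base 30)3d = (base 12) 87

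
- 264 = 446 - 710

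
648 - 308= 340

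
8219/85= 96 + 59/85 = 96.69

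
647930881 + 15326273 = 663257154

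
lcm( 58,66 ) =1914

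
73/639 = 73/639 = 0.11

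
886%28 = 18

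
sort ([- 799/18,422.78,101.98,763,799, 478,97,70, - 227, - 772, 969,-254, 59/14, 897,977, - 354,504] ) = [ - 772, - 354,-254, - 227, - 799/18, 59/14 , 70,97, 101.98,422.78,478,504,763, 799,  897,969,977 ]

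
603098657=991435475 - 388336818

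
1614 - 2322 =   -  708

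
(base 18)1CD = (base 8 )1051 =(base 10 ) 553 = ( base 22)133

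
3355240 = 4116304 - 761064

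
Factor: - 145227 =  - 3^1*48409^1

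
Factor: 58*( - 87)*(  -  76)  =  2^3*3^1 *19^1*29^2 = 383496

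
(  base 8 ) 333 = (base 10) 219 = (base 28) 7N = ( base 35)69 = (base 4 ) 3123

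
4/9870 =2/4935 = 0.00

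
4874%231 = 23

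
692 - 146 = 546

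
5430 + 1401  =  6831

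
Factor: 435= 3^1*5^1*29^1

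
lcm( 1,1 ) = 1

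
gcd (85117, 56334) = 1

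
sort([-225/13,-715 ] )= [ - 715, - 225/13]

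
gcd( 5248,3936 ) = 1312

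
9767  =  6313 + 3454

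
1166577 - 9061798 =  - 7895221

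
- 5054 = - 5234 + 180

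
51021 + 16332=67353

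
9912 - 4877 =5035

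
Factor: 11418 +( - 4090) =2^5*229^1 = 7328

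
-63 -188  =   - 251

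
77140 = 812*95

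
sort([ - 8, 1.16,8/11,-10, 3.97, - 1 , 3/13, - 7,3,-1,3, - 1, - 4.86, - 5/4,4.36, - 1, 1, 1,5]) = [  -  10, - 8, - 7, - 4.86 , - 5/4, - 1, - 1, - 1,- 1, 3/13,8/11, 1, 1,  1.16, 3,  3, 3.97,  4.36 , 5]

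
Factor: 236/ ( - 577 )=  - 2^2*59^1*577^( -1 ) 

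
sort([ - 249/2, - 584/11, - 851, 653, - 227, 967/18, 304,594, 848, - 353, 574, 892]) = [ - 851, - 353 ,- 227, - 249/2, - 584/11,967/18,304,574, 594 , 653,848, 892 ]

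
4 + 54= 58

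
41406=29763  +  11643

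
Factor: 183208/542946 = 2^2 * 3^( - 1)*17^ ( - 1)*5323^( - 1)*22901^1   =  91604/271473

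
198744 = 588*338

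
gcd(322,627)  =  1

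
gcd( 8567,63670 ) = 1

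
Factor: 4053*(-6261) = -25375833 = -3^2*7^1*193^1*2087^1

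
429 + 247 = 676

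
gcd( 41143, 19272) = 1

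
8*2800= 22400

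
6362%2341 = 1680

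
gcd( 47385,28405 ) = 65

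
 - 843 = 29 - 872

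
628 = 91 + 537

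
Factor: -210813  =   - 3^1*70271^1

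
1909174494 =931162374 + 978012120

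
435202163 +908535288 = 1343737451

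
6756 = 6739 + 17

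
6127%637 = 394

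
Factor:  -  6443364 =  - 2^2*3^1 * 536947^1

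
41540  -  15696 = 25844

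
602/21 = 86/3  =  28.67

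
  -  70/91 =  - 1 + 3/13 = -0.77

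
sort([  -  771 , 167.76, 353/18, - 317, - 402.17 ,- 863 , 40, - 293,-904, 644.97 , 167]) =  [ - 904, - 863,- 771 , - 402.17 ,- 317 , - 293,353/18, 40,167, 167.76,644.97]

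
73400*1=73400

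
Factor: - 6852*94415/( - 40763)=646931580/40763 = 2^2*3^1*5^1 * 23^1 * 571^1 * 821^1*40763^(  -  1 ) 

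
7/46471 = 7/46471 = 0.00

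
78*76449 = 5963022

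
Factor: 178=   2^1*89^1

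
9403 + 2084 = 11487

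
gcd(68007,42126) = 3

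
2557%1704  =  853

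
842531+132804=975335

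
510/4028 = 255/2014 =0.13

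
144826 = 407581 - 262755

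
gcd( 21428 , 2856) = 4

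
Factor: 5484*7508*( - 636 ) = - 2^6 * 3^2*53^1*457^1*1877^1 = - 26186582592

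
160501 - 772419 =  - 611918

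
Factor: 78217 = 17^1*43^1 * 107^1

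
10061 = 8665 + 1396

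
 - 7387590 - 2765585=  - 10153175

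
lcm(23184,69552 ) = 69552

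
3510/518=6+201/259 = 6.78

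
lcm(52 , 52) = 52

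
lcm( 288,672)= 2016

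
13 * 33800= 439400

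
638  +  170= 808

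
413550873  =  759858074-346307201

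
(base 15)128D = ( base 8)7566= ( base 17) DBE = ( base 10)3958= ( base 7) 14353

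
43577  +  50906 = 94483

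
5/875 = 1/175 = 0.01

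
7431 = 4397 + 3034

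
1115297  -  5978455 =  - 4863158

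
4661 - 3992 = 669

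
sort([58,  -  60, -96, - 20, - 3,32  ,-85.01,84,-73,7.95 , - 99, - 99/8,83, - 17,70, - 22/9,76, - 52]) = [ - 99, - 96, - 85.01, - 73,-60,- 52, - 20, - 17, - 99/8, - 3, - 22/9,7.95,32, 58,70,76,83, 84 ] 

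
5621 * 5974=33579854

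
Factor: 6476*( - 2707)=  - 17530532=- 2^2 * 1619^1 * 2707^1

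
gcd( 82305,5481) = 9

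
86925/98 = 86925/98 = 886.99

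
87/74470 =87/74470 = 0.00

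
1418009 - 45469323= - 44051314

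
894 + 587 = 1481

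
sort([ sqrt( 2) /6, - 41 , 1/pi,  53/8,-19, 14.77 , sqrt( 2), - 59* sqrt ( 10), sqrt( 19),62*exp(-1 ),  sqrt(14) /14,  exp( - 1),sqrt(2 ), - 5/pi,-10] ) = [ - 59 * sqrt(  10), - 41 ,-19 , - 10 ,-5/pi,sqrt( 2) /6, sqrt(14)/14, 1/pi, exp(-1) , sqrt(  2 ),  sqrt(2),  sqrt(19), 53/8,  14.77 , 62*exp( - 1 )] 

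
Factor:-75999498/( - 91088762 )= 3^1*23^1*601^ ( - 1) *75781^( - 1)*550721^1 = 37999749/45544381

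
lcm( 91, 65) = 455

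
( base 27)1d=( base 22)1I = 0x28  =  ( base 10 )40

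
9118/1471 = 9118/1471 = 6.20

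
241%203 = 38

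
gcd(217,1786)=1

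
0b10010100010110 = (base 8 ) 22426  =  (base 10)9494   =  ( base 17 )1fe8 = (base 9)14018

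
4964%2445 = 74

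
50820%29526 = 21294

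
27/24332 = 27/24332  =  0.00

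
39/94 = 39/94 = 0.41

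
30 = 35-5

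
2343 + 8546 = 10889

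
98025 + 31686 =129711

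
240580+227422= 468002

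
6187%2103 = 1981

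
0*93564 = 0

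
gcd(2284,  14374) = 2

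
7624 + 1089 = 8713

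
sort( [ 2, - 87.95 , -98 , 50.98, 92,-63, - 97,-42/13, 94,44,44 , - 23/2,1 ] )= [ - 98,  -  97,-87.95, - 63, - 23/2, - 42/13,1, 2,44,44,50.98,92, 94]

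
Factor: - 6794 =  - 2^1*43^1*79^1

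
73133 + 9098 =82231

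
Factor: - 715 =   -  5^1 * 11^1 * 13^1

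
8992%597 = 37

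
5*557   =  2785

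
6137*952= 5842424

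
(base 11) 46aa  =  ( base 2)1100000011010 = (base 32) 60q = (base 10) 6170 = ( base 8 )14032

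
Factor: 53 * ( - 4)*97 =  - 2^2 * 53^1 * 97^1 = - 20564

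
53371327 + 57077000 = 110448327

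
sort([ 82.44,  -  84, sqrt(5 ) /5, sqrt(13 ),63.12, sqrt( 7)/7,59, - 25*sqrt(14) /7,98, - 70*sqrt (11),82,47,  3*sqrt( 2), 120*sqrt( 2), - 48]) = [  -  70 *sqrt(11),- 84, - 48, - 25 * sqrt(14)/7,sqrt( 7 )/7,sqrt(5 ) /5,sqrt( 13 ),3 * sqrt( 2 ), 47,59,63.12,82,82.44, 98,120 * sqrt(2) ]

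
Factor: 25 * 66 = 2^1*3^1 * 5^2* 11^1 = 1650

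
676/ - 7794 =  - 1+3559/3897 = -0.09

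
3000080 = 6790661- 3790581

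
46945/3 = 46945/3=15648.33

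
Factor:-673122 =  -2^1 * 3^1*43^1*2609^1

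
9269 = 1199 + 8070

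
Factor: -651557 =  - 491^1*1327^1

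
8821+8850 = 17671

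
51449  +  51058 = 102507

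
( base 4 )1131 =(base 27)3c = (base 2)1011101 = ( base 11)85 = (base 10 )93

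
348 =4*87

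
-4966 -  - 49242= 44276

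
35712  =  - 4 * ( - 8928)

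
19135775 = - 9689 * ( - 1975)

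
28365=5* 5673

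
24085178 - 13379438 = 10705740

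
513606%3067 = 1417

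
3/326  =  3/326 =0.01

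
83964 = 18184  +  65780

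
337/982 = 337/982 = 0.34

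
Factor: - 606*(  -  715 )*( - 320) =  - 2^7 * 3^1*5^2*11^1*13^1 * 101^1  =  - 138652800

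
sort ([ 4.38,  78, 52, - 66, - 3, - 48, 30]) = [ - 66, - 48, - 3,4.38,30, 52,  78 ] 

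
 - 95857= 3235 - 99092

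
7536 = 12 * 628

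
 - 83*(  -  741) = 61503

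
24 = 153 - 129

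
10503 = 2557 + 7946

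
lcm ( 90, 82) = 3690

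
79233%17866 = 7769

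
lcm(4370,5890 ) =135470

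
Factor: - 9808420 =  - 2^2*5^1*490421^1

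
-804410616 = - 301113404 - 503297212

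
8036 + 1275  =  9311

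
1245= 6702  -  5457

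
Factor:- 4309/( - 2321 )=11^ (- 1)*31^1 * 139^1 * 211^ (  -  1)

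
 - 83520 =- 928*90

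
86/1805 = 86/1805 = 0.05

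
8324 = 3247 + 5077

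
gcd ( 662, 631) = 1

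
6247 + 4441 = 10688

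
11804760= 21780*542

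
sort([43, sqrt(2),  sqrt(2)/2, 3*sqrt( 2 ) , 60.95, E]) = [sqrt (2 ) /2,  sqrt( 2 ), E, 3*sqrt(2), 43, 60.95]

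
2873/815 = 2873/815 = 3.53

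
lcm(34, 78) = 1326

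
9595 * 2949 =28295655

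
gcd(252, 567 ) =63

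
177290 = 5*35458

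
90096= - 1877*(-48 )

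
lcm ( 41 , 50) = 2050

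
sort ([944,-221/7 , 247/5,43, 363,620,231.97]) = [-221/7,43,247/5, 231.97,363,620,944]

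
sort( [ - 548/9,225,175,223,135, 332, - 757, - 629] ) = [-757,-629 ,  -  548/9, 135, 175 , 223,225, 332]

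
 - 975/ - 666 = 325/222 = 1.46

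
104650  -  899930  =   -795280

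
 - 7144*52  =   -371488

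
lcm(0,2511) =0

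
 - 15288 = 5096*( - 3 )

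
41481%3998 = 1501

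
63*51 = 3213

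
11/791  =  11/791 = 0.01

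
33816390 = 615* 54986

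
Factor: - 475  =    -  5^2*19^1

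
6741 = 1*6741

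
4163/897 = 181/39=   4.64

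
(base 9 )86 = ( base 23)39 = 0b1001110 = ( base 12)66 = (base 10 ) 78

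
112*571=63952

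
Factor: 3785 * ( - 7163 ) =  -  5^1*13^1*19^1 * 29^1 * 757^1=- 27111955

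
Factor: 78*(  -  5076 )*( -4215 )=1668836520 = 2^3 * 3^5*5^1*13^1*47^1 * 281^1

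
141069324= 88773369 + 52295955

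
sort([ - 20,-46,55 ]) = [-46, - 20,55]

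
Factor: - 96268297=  - 17^1* 83^1*68227^1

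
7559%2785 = 1989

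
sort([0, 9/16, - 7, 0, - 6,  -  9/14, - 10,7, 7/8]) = [-10, - 7,-6, - 9/14, 0,0,9/16 , 7/8,7 ]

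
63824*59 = 3765616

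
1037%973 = 64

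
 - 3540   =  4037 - 7577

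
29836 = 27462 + 2374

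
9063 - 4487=4576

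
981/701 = 981/701 = 1.40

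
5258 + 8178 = 13436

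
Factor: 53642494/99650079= 2^1 * 3^( - 2)*19^(-2)*30671^( - 1) * 26821247^1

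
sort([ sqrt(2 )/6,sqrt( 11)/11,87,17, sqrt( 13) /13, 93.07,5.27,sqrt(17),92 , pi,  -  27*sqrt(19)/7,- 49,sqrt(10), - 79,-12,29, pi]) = [ - 79,  -  49,-27 * sqrt(19)/7,-12, sqrt(2 )/6,  sqrt( 13)/13 , sqrt(11 )/11 , pi, pi,sqrt ( 10),sqrt ( 17 ), 5.27,17,29, 87,92,93.07 ]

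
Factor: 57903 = 3^1*19301^1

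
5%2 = 1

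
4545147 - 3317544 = 1227603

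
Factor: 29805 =3^1*5^1*1987^1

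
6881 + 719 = 7600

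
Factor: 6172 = 2^2*1543^1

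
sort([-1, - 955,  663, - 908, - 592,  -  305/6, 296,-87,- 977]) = [ - 977,-955, - 908,-592,-87,-305/6, - 1,296,  663 ]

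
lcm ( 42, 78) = 546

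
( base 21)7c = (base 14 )b5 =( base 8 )237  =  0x9f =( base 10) 159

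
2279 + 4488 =6767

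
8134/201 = 40  +  94/201 = 40.47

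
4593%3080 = 1513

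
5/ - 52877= - 5/52877= - 0.00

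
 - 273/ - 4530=91/1510= 0.06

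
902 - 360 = 542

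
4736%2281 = 174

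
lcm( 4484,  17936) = 17936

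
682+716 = 1398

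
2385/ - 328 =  - 2385/328 = - 7.27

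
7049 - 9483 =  - 2434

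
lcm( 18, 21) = 126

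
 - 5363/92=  - 5363/92=- 58.29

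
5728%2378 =972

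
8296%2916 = 2464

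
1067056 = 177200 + 889856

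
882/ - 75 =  - 294/25= - 11.76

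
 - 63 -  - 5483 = 5420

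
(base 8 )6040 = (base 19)8B7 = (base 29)3k1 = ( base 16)c20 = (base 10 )3104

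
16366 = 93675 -77309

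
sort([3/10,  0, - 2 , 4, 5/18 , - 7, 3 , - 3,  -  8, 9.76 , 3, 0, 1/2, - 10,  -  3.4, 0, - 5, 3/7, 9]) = [ - 10, -8, - 7,  -  5,  -  3.4, - 3, - 2, 0, 0, 0 , 5/18, 3/10,3/7, 1/2, 3, 3,4,9,9.76 ] 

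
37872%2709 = 2655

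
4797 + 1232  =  6029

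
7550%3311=928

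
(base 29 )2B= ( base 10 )69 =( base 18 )3F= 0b1000101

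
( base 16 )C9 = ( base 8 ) 311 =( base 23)8H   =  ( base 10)201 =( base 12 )149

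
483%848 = 483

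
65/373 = 65/373 = 0.17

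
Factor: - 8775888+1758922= - 7016966  =  - 2^1*11^1 * 19^1 * 16787^1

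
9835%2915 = 1090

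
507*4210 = 2134470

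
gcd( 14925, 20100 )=75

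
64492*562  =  36244504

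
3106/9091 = 3106/9091 = 0.34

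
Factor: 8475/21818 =2^( - 1 )*3^1 * 5^2*113^1*10909^( -1)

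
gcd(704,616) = 88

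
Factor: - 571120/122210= - 472/101 = - 2^3*59^1*101^(- 1)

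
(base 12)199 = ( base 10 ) 261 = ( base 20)D1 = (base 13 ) 171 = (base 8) 405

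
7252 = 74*98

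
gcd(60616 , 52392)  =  8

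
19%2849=19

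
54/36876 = 9/6146= 0.00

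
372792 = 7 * 53256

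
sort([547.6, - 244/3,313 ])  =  [  -  244/3,313,  547.6]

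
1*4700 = 4700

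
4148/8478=2074/4239  =  0.49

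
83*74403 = 6175449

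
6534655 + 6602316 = 13136971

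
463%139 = 46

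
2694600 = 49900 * 54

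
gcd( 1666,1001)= 7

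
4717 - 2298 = 2419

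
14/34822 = 7/17411=0.00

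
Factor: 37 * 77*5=5^1*7^1*11^1*37^1  =  14245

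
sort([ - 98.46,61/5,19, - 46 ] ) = [ - 98.46,-46, 61/5, 19 ] 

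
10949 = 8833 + 2116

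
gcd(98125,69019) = 1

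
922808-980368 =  - 57560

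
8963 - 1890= 7073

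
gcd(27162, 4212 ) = 54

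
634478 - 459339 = 175139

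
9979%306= 187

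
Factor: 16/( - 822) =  - 2^3*3^(  -  1 )*137^( - 1 ) =- 8/411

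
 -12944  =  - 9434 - 3510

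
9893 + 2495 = 12388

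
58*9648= 559584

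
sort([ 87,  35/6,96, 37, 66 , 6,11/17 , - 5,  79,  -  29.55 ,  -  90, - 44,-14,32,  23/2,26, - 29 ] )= [ - 90, - 44,  -  29.55, - 29, - 14,  -  5,11/17 , 35/6,6,23/2,26,  32,37 , 66,79,87,96]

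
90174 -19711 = 70463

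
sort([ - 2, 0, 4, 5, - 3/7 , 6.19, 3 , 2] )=[ - 2, - 3/7, 0, 2,3, 4,  5,6.19]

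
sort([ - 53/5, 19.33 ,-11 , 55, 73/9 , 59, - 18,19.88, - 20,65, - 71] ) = [-71, - 20,  -  18, - 11, - 53/5,73/9, 19.33 , 19.88, 55,59,65]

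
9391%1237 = 732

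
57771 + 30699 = 88470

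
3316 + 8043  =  11359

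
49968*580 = 28981440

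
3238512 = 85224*38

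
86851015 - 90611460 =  - 3760445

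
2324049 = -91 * (  -  25539)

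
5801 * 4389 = 25460589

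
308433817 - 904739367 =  - 596305550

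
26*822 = 21372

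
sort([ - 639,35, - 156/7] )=[ - 639, - 156/7,35]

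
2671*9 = 24039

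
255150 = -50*(- 5103) 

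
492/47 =10 + 22/47  =  10.47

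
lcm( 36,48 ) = 144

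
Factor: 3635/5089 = 5/7= 5^1*7^( - 1)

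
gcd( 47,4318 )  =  1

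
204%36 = 24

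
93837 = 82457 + 11380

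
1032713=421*2453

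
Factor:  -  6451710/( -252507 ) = 2150570/84169 = 2^1*5^1*73^( - 1)*109^1 * 1153^ (  -  1)*1973^1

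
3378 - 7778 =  - 4400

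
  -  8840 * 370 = - 3270800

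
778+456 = 1234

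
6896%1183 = 981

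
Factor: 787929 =3^1*  262643^1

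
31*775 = 24025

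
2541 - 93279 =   -  90738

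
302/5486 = 151/2743= 0.06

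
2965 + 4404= 7369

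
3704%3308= 396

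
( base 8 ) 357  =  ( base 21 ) B8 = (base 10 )239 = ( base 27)8n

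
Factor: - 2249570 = - 2^1*5^1*227^1*991^1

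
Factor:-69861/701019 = -3^( - 1)*29^1*97^( - 1 ) = - 29/291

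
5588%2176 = 1236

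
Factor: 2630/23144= 2^( - 2)*5^1*11^( - 1) = 5/44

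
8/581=8/581=0.01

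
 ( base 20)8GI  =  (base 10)3538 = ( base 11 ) 2727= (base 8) 6722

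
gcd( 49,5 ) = 1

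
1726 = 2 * 863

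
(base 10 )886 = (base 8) 1566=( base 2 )1101110110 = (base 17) 312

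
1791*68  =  121788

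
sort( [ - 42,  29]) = [  -  42,29]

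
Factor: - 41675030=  - 2^1 * 5^1*29^1*131^1*1097^1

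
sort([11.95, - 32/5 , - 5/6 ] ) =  [  -  32/5,-5/6, 11.95 ] 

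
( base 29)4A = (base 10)126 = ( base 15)86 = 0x7e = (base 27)4i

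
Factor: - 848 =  - 2^4 * 53^1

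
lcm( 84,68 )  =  1428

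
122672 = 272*451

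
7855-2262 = 5593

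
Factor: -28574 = -2^1*7^1*13^1*157^1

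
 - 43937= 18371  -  62308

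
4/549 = 4/549  =  0.01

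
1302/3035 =1302/3035 = 0.43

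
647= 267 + 380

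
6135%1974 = 213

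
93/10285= 93/10285 = 0.01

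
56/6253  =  56/6253 = 0.01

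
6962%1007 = 920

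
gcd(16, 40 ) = 8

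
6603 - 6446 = 157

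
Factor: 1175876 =2^2*13^1*22613^1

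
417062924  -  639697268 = - 222634344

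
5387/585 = 9 + 122/585 = 9.21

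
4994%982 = 84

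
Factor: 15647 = 15647^1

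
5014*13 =65182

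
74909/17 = 74909/17=   4406.41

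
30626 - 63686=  - 33060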